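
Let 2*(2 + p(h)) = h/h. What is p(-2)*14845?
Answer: -44535/2 ≈ -22268.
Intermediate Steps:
p(h) = -3/2 (p(h) = -2 + (h/h)/2 = -2 + (½)*1 = -2 + ½ = -3/2)
p(-2)*14845 = -3/2*14845 = -44535/2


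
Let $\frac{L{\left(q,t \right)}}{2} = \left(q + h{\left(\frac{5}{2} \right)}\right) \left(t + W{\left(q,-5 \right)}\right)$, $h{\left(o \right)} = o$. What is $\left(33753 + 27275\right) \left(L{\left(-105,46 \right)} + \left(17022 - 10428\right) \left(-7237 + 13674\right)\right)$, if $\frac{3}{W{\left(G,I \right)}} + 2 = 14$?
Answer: $2589790112459$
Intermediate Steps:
$W{\left(G,I \right)} = \frac{1}{4}$ ($W{\left(G,I \right)} = \frac{3}{-2 + 14} = \frac{3}{12} = 3 \cdot \frac{1}{12} = \frac{1}{4}$)
$L{\left(q,t \right)} = 2 \left(\frac{1}{4} + t\right) \left(\frac{5}{2} + q\right)$ ($L{\left(q,t \right)} = 2 \left(q + \frac{5}{2}\right) \left(t + \frac{1}{4}\right) = 2 \left(q + 5 \cdot \frac{1}{2}\right) \left(\frac{1}{4} + t\right) = 2 \left(q + \frac{5}{2}\right) \left(\frac{1}{4} + t\right) = 2 \left(\frac{5}{2} + q\right) \left(\frac{1}{4} + t\right) = 2 \left(\frac{1}{4} + t\right) \left(\frac{5}{2} + q\right)$)
$\left(33753 + 27275\right) \left(L{\left(-105,46 \right)} + \left(17022 - 10428\right) \left(-7237 + 13674\right)\right) = \left(33753 + 27275\right) \left(\left(\frac{5}{4} + \frac{1}{2} \left(-105\right) + 5 \cdot 46 + 2 \left(-105\right) 46\right) + \left(17022 - 10428\right) \left(-7237 + 13674\right)\right) = 61028 \left(\left(\frac{5}{4} - \frac{105}{2} + 230 - 9660\right) + 6594 \cdot 6437\right) = 61028 \left(- \frac{37925}{4} + 42445578\right) = 61028 \cdot \frac{169744387}{4} = 2589790112459$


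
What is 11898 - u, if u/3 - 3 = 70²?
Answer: -2811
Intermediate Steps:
u = 14709 (u = 9 + 3*70² = 9 + 3*4900 = 9 + 14700 = 14709)
11898 - u = 11898 - 1*14709 = 11898 - 14709 = -2811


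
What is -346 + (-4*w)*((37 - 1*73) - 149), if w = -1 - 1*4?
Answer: -4046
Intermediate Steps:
w = -5 (w = -1 - 4 = -5)
-346 + (-4*w)*((37 - 1*73) - 149) = -346 + (-4*(-5))*((37 - 1*73) - 149) = -346 + 20*((37 - 73) - 149) = -346 + 20*(-36 - 149) = -346 + 20*(-185) = -346 - 3700 = -4046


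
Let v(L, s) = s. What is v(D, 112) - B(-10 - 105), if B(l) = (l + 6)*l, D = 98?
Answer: -12423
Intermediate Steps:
B(l) = l*(6 + l) (B(l) = (6 + l)*l = l*(6 + l))
v(D, 112) - B(-10 - 105) = 112 - (-10 - 105)*(6 + (-10 - 105)) = 112 - (-115)*(6 - 115) = 112 - (-115)*(-109) = 112 - 1*12535 = 112 - 12535 = -12423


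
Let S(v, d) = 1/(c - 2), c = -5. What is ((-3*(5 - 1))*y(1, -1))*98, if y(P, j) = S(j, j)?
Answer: 168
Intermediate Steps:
S(v, d) = -⅐ (S(v, d) = 1/(-5 - 2) = 1/(-7) = -⅐)
y(P, j) = -⅐
((-3*(5 - 1))*y(1, -1))*98 = (-3*(5 - 1)*(-⅐))*98 = (-3*4*(-⅐))*98 = -12*(-⅐)*98 = (12/7)*98 = 168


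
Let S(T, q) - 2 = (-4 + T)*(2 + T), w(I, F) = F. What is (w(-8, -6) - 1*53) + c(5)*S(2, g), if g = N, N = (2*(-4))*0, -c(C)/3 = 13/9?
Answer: -33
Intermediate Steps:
c(C) = -13/3 (c(C) = -39/9 = -3*13/9 = -13/3)
N = 0 (N = -8*0 = 0)
g = 0
S(T, q) = 2 + (-4 + T)*(2 + T)
(w(-8, -6) - 1*53) + c(5)*S(2, g) = (-6 - 1*53) - 13*(-6 + 2**2 - 2*2)/3 = (-6 - 53) - 13*(-6 + 4 - 4)/3 = -59 - 13/3*(-6) = -59 + 26 = -33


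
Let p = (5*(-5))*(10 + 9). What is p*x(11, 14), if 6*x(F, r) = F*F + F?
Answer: -10450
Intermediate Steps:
p = -475 (p = -25*19 = -475)
x(F, r) = F/6 + F²/6 (x(F, r) = (F*F + F)/6 = (F² + F)/6 = (F + F²)/6 = F/6 + F²/6)
p*x(11, 14) = -475*11*(1 + 11)/6 = -475*11*12/6 = -475*22 = -10450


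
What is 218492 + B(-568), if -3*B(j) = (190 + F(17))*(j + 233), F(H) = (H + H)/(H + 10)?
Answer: 19427792/81 ≈ 2.3985e+5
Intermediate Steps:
F(H) = 2*H/(10 + H) (F(H) = (2*H)/(10 + H) = 2*H/(10 + H))
B(j) = -1203212/81 - 5164*j/81 (B(j) = -(190 + 2*17/(10 + 17))*(j + 233)/3 = -(190 + 2*17/27)*(233 + j)/3 = -(190 + 2*17*(1/27))*(233 + j)/3 = -(190 + 34/27)*(233 + j)/3 = -5164*(233 + j)/81 = -(1203212/27 + 5164*j/27)/3 = -1203212/81 - 5164*j/81)
218492 + B(-568) = 218492 + (-1203212/81 - 5164/81*(-568)) = 218492 + (-1203212/81 + 2933152/81) = 218492 + 1729940/81 = 19427792/81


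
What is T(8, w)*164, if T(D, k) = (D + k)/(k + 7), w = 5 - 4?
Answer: 369/2 ≈ 184.50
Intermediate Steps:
w = 1
T(D, k) = (D + k)/(7 + k)
T(8, w)*164 = ((8 + 1)/(7 + 1))*164 = (9/8)*164 = 369/2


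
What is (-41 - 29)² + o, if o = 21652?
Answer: 26552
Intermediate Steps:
(-41 - 29)² + o = (-41 - 29)² + 21652 = (-70)² + 21652 = 4900 + 21652 = 26552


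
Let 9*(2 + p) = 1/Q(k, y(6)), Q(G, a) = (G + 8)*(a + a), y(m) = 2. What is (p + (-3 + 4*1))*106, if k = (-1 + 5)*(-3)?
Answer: -7685/72 ≈ -106.74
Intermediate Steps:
k = -12 (k = 4*(-3) = -12)
Q(G, a) = 2*a*(8 + G) (Q(G, a) = (8 + G)*(2*a) = 2*a*(8 + G))
p = -289/144 (p = -2 + 1/(9*((2*2*(8 - 12)))) = -2 + 1/(9*((2*2*(-4)))) = -2 + (⅑)/(-16) = -2 + (⅑)*(-1/16) = -2 - 1/144 = -289/144 ≈ -2.0069)
(p + (-3 + 4*1))*106 = (-289/144 + (-3 + 4*1))*106 = (-289/144 + (-3 + 4))*106 = (-289/144 + 1)*106 = -145/144*106 = -7685/72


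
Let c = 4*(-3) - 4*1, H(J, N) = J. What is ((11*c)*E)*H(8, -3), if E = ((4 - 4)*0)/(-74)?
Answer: 0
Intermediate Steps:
c = -16 (c = -12 - 4 = -16)
E = 0 (E = (0*0)*(-1/74) = 0*(-1/74) = 0)
((11*c)*E)*H(8, -3) = ((11*(-16))*0)*8 = -176*0*8 = 0*8 = 0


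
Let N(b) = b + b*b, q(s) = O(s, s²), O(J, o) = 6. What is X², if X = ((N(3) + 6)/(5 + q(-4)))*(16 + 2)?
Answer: 104976/121 ≈ 867.57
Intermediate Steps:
q(s) = 6
N(b) = b + b²
X = 324/11 (X = ((3*(1 + 3) + 6)/(5 + 6))*(16 + 2) = ((3*4 + 6)/11)*18 = ((12 + 6)*(1/11))*18 = (18*(1/11))*18 = (18/11)*18 = 324/11 ≈ 29.455)
X² = (324/11)² = 104976/121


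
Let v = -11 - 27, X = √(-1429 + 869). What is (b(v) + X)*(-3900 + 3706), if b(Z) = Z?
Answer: 7372 - 776*I*√35 ≈ 7372.0 - 4590.9*I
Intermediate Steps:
X = 4*I*√35 (X = √(-560) = 4*I*√35 ≈ 23.664*I)
v = -38
(b(v) + X)*(-3900 + 3706) = (-38 + 4*I*√35)*(-3900 + 3706) = (-38 + 4*I*√35)*(-194) = 7372 - 776*I*√35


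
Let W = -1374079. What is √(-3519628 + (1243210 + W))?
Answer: I*√3650497 ≈ 1910.6*I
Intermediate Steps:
√(-3519628 + (1243210 + W)) = √(-3519628 + (1243210 - 1374079)) = √(-3519628 - 130869) = √(-3650497) = I*√3650497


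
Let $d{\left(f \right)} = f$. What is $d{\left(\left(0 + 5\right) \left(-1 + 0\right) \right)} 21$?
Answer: $-105$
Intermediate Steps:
$d{\left(\left(0 + 5\right) \left(-1 + 0\right) \right)} 21 = \left(0 + 5\right) \left(-1 + 0\right) 21 = 5 \left(-1\right) 21 = \left(-5\right) 21 = -105$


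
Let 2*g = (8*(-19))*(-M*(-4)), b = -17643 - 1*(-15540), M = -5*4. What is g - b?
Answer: 8183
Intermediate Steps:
M = -20
b = -2103 (b = -17643 + 15540 = -2103)
g = 6080 (g = ((8*(-19))*(-1*(-20)*(-4)))/2 = (-3040*(-4))/2 = (-152*(-80))/2 = (½)*12160 = 6080)
g - b = 6080 - 1*(-2103) = 6080 + 2103 = 8183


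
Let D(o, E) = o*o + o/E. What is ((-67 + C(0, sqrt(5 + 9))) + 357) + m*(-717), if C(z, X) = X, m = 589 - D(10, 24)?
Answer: -1400097/4 + sqrt(14) ≈ -3.5002e+5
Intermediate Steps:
D(o, E) = o**2 + o/E
m = 5863/12 (m = 589 - (10**2 + 10/24) = 589 - (100 + 10*(1/24)) = 589 - (100 + 5/12) = 589 - 1*1205/12 = 589 - 1205/12 = 5863/12 ≈ 488.58)
((-67 + C(0, sqrt(5 + 9))) + 357) + m*(-717) = ((-67 + sqrt(5 + 9)) + 357) + (5863/12)*(-717) = ((-67 + sqrt(14)) + 357) - 1401257/4 = (290 + sqrt(14)) - 1401257/4 = -1400097/4 + sqrt(14)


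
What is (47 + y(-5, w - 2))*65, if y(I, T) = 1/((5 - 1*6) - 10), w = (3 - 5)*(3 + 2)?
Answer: 33540/11 ≈ 3049.1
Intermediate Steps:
w = -10 (w = -2*5 = -10)
y(I, T) = -1/11 (y(I, T) = 1/((5 - 6) - 10) = 1/(-1 - 10) = 1/(-11) = -1/11)
(47 + y(-5, w - 2))*65 = (47 - 1/11)*65 = (516/11)*65 = 33540/11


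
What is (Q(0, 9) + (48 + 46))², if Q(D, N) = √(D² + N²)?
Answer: 10609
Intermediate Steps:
(Q(0, 9) + (48 + 46))² = (√(0² + 9²) + (48 + 46))² = (√(0 + 81) + 94)² = (√81 + 94)² = (9 + 94)² = 103² = 10609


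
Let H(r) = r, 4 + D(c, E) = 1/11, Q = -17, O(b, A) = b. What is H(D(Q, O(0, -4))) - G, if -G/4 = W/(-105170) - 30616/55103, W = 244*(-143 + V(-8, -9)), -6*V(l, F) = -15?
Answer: -153874984793/31873503805 ≈ -4.8277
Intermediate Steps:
V(l, F) = 5/2 (V(l, F) = -⅙*(-15) = 5/2)
W = -34282 (W = 244*(-143 + 5/2) = 244*(-281/2) = -34282)
D(c, E) = -43/11 (D(c, E) = -4 + 1/11 = -43/11)
G = 2661687348/2897591255 (G = -4*(-34282/(-105170) - 30616/55103) = -4*(-34282*(-1/105170) - 30616*1/55103) = -4*(17141/52585 - 30616/55103) = -4*(-665421837/2897591255) = 2661687348/2897591255 ≈ 0.91859)
H(D(Q, O(0, -4))) - G = -43/11 - 1*2661687348/2897591255 = -43/11 - 2661687348/2897591255 = -153874984793/31873503805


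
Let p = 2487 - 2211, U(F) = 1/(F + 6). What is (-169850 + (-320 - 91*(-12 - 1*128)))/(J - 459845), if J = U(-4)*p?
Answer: 157430/459707 ≈ 0.34246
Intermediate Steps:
U(F) = 1/(6 + F)
p = 276
J = 138 (J = 276/(6 - 4) = 276/2 = (½)*276 = 138)
(-169850 + (-320 - 91*(-12 - 1*128)))/(J - 459845) = (-169850 + (-320 - 91*(-12 - 1*128)))/(138 - 459845) = (-169850 + (-320 - 91*(-12 - 128)))/(-459707) = (-169850 + (-320 - 91*(-140)))*(-1/459707) = (-169850 + (-320 + 12740))*(-1/459707) = (-169850 + 12420)*(-1/459707) = -157430*(-1/459707) = 157430/459707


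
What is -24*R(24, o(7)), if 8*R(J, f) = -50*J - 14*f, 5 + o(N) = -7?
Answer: 3096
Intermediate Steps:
o(N) = -12 (o(N) = -5 - 7 = -12)
R(J, f) = -25*J/4 - 7*f/4 (R(J, f) = (-50*J - 14*f)/8 = -25*J/4 - 7*f/4)
-24*R(24, o(7)) = -24*(-25/4*24 - 7/4*(-12)) = -24*(-150 + 21) = -24*(-129) = 3096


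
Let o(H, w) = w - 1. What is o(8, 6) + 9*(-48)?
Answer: -427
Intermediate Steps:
o(H, w) = -1 + w
o(8, 6) + 9*(-48) = (-1 + 6) + 9*(-48) = 5 - 432 = -427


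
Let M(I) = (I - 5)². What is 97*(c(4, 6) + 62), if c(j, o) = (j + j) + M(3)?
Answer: 7178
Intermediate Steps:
M(I) = (-5 + I)²
c(j, o) = 4 + 2*j (c(j, o) = (j + j) + (-5 + 3)² = 2*j + (-2)² = 2*j + 4 = 4 + 2*j)
97*(c(4, 6) + 62) = 97*((4 + 2*4) + 62) = 97*((4 + 8) + 62) = 97*(12 + 62) = 97*74 = 7178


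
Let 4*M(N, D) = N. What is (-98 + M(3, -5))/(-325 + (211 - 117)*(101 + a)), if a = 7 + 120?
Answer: -389/84428 ≈ -0.0046075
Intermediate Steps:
a = 127
M(N, D) = N/4
(-98 + M(3, -5))/(-325 + (211 - 117)*(101 + a)) = (-98 + (¼)*3)/(-325 + (211 - 117)*(101 + 127)) = (-98 + ¾)/(-325 + 94*228) = -389/(4*(-325 + 21432)) = -389/4/21107 = -389/4*1/21107 = -389/84428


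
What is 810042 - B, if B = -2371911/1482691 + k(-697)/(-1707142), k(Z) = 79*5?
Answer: 2050353262754694431/2531164079122 ≈ 8.1004e+5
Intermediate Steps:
k(Z) = 395
B = -4049774551307/2531164079122 (B = -2371911/1482691 + 395/(-1707142) = -2371911*1/1482691 + 395*(-1/1707142) = -2371911/1482691 - 395/1707142 = -4049774551307/2531164079122 ≈ -1.6000)
810042 - B = 810042 - 1*(-4049774551307/2531164079122) = 810042 + 4049774551307/2531164079122 = 2050353262754694431/2531164079122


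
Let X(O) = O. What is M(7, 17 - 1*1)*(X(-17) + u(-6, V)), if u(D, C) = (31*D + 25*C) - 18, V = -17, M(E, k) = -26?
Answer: 16796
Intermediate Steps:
u(D, C) = -18 + 25*C + 31*D (u(D, C) = (25*C + 31*D) - 18 = -18 + 25*C + 31*D)
M(7, 17 - 1*1)*(X(-17) + u(-6, V)) = -26*(-17 + (-18 + 25*(-17) + 31*(-6))) = -26*(-17 + (-18 - 425 - 186)) = -26*(-17 - 629) = -26*(-646) = 16796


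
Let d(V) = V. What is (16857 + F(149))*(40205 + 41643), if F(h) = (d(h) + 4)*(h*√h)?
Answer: 1379711736 + 1865888856*√149 ≈ 2.4156e+10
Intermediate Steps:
F(h) = h^(3/2)*(4 + h) (F(h) = (h + 4)*(h*√h) = (4 + h)*h^(3/2) = h^(3/2)*(4 + h))
(16857 + F(149))*(40205 + 41643) = (16857 + 149^(3/2)*(4 + 149))*(40205 + 41643) = (16857 + (149*√149)*153)*81848 = (16857 + 22797*√149)*81848 = 1379711736 + 1865888856*√149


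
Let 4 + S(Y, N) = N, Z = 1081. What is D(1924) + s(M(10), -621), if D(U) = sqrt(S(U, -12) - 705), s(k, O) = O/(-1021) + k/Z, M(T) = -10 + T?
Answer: 621/1021 + I*sqrt(721) ≈ 0.60823 + 26.851*I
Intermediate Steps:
S(Y, N) = -4 + N
s(k, O) = -O/1021 + k/1081 (s(k, O) = O/(-1021) + k/1081 = O*(-1/1021) + k*(1/1081) = -O/1021 + k/1081)
D(U) = I*sqrt(721) (D(U) = sqrt((-4 - 12) - 705) = sqrt(-16 - 705) = sqrt(-721) = I*sqrt(721))
D(1924) + s(M(10), -621) = I*sqrt(721) + (-1/1021*(-621) + (-10 + 10)/1081) = I*sqrt(721) + (621/1021 + (1/1081)*0) = I*sqrt(721) + (621/1021 + 0) = I*sqrt(721) + 621/1021 = 621/1021 + I*sqrt(721)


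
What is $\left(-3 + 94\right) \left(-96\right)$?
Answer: $-8736$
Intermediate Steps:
$\left(-3 + 94\right) \left(-96\right) = 91 \left(-96\right) = -8736$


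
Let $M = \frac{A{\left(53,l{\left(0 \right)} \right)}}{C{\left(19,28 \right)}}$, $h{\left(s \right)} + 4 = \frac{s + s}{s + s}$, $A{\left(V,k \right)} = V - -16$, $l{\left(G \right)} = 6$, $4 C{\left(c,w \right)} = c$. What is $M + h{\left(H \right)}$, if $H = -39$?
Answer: $\frac{219}{19} \approx 11.526$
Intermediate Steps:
$C{\left(c,w \right)} = \frac{c}{4}$
$A{\left(V,k \right)} = 16 + V$ ($A{\left(V,k \right)} = V + 16 = 16 + V$)
$h{\left(s \right)} = -3$ ($h{\left(s \right)} = -4 + \frac{s + s}{s + s} = -4 + \frac{2 s}{2 s} = -4 + 2 s \frac{1}{2 s} = -4 + 1 = -3$)
$M = \frac{276}{19}$ ($M = \frac{16 + 53}{\frac{1}{4} \cdot 19} = \frac{69}{\frac{19}{4}} = 69 \cdot \frac{4}{19} = \frac{276}{19} \approx 14.526$)
$M + h{\left(H \right)} = \frac{276}{19} - 3 = \frac{219}{19}$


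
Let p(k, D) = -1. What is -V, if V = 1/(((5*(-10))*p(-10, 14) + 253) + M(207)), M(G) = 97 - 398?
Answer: -½ ≈ -0.50000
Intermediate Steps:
M(G) = -301
V = ½ (V = 1/(((5*(-10))*(-1) + 253) - 301) = 1/((-50*(-1) + 253) - 301) = 1/((50 + 253) - 301) = 1/(303 - 301) = 1/2 = ½ ≈ 0.50000)
-V = -1*½ = -½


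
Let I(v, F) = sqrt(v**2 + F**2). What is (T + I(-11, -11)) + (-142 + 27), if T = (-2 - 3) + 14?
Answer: -106 + 11*sqrt(2) ≈ -90.444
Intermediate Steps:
I(v, F) = sqrt(F**2 + v**2)
T = 9 (T = -5 + 14 = 9)
(T + I(-11, -11)) + (-142 + 27) = (9 + sqrt((-11)**2 + (-11)**2)) + (-142 + 27) = (9 + sqrt(121 + 121)) - 115 = (9 + sqrt(242)) - 115 = (9 + 11*sqrt(2)) - 115 = -106 + 11*sqrt(2)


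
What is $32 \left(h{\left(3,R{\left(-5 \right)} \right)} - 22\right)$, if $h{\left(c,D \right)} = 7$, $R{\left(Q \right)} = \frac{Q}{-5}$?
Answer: $-480$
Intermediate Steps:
$R{\left(Q \right)} = - \frac{Q}{5}$ ($R{\left(Q \right)} = Q \left(- \frac{1}{5}\right) = - \frac{Q}{5}$)
$32 \left(h{\left(3,R{\left(-5 \right)} \right)} - 22\right) = 32 \left(7 - 22\right) = 32 \left(-15\right) = -480$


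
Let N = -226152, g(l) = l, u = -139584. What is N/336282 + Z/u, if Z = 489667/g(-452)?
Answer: -2350618091507/3536115530496 ≈ -0.66475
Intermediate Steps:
Z = -489667/452 (Z = 489667/(-452) = 489667*(-1/452) = -489667/452 ≈ -1083.3)
N/336282 + Z/u = -226152/336282 - 489667/452/(-139584) = -226152*1/336282 - 489667/452*(-1/139584) = -37692/56047 + 489667/63091968 = -2350618091507/3536115530496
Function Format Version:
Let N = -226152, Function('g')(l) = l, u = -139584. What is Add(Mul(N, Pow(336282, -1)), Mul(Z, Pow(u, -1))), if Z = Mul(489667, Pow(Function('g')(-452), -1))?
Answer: Rational(-2350618091507, 3536115530496) ≈ -0.66475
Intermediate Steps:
Z = Rational(-489667, 452) (Z = Mul(489667, Pow(-452, -1)) = Mul(489667, Rational(-1, 452)) = Rational(-489667, 452) ≈ -1083.3)
Add(Mul(N, Pow(336282, -1)), Mul(Z, Pow(u, -1))) = Add(Mul(-226152, Pow(336282, -1)), Mul(Rational(-489667, 452), Pow(-139584, -1))) = Add(Mul(-226152, Rational(1, 336282)), Mul(Rational(-489667, 452), Rational(-1, 139584))) = Add(Rational(-37692, 56047), Rational(489667, 63091968)) = Rational(-2350618091507, 3536115530496)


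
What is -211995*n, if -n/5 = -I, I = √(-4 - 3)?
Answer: -1059975*I*√7 ≈ -2.8044e+6*I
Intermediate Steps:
I = I*√7 (I = √(-7) = I*√7 ≈ 2.6458*I)
n = 5*I*√7 (n = -(-5)*I*√7 = 5*I*√7 ≈ 13.229*I)
-211995*n = -1059975*I*√7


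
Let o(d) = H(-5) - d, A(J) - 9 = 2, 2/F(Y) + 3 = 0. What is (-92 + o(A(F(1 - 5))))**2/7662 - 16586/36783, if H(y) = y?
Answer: 50325830/46971891 ≈ 1.0714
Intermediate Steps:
F(Y) = -2/3 (F(Y) = 2/(-3 + 0) = 2/(-3) = 2*(-1/3) = -2/3)
A(J) = 11 (A(J) = 9 + 2 = 11)
o(d) = -5 - d
(-92 + o(A(F(1 - 5))))**2/7662 - 16586/36783 = (-92 + (-5 - 1*11))**2/7662 - 16586/36783 = (-92 + (-5 - 11))**2*(1/7662) - 16586*1/36783 = (-92 - 16)**2*(1/7662) - 16586/36783 = (-108)**2*(1/7662) - 16586/36783 = 11664*(1/7662) - 16586/36783 = 1944/1277 - 16586/36783 = 50325830/46971891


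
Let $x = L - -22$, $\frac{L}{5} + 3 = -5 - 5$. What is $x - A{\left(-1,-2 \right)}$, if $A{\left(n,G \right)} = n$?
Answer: $-42$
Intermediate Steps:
$L = -65$ ($L = -15 + 5 \left(-5 - 5\right) = -15 + 5 \left(-10\right) = -15 - 50 = -65$)
$x = -43$ ($x = -65 - -22 = -65 + 22 = -43$)
$x - A{\left(-1,-2 \right)} = -43 - -1 = -43 + 1 = -42$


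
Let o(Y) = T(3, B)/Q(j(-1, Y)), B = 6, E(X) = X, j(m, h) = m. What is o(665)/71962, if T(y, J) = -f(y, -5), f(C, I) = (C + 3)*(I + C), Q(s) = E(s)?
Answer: -6/35981 ≈ -0.00016675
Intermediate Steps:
Q(s) = s
f(C, I) = (3 + C)*(C + I)
T(y, J) = 15 - y² + 2*y (T(y, J) = -(y² + 3*y + 3*(-5) + y*(-5)) = -(y² + 3*y - 15 - 5*y) = -(-15 + y² - 2*y) = 15 - y² + 2*y)
o(Y) = -12 (o(Y) = (15 - 1*3² + 2*3)/(-1) = -(15 - 1*9 + 6) = -(15 - 9 + 6) = -1*12 = -12)
o(665)/71962 = -12/71962 = -12*1/71962 = -6/35981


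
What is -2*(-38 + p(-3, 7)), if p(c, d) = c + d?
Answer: 68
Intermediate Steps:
-2*(-38 + p(-3, 7)) = -2*(-38 + (-3 + 7)) = -2*(-38 + 4) = -2*(-34) = 68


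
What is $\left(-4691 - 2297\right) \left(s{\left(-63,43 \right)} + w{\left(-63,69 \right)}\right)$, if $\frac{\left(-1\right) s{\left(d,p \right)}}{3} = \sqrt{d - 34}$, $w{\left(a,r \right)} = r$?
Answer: $-482172 + 20964 i \sqrt{97} \approx -4.8217 \cdot 10^{5} + 2.0647 \cdot 10^{5} i$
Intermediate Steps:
$s{\left(d,p \right)} = - 3 \sqrt{-34 + d}$ ($s{\left(d,p \right)} = - 3 \sqrt{d - 34} = - 3 \sqrt{-34 + d}$)
$\left(-4691 - 2297\right) \left(s{\left(-63,43 \right)} + w{\left(-63,69 \right)}\right) = \left(-4691 - 2297\right) \left(- 3 \sqrt{-34 - 63} + 69\right) = - 6988 \left(- 3 \sqrt{-97} + 69\right) = - 6988 \left(- 3 i \sqrt{97} + 69\right) = - 6988 \left(69 - 3 i \sqrt{97}\right) = -482172 + 20964 i \sqrt{97}$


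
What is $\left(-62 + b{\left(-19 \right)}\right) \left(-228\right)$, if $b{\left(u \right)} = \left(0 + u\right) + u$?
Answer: $22800$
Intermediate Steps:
$b{\left(u \right)} = 2 u$ ($b{\left(u \right)} = u + u = 2 u$)
$\left(-62 + b{\left(-19 \right)}\right) \left(-228\right) = \left(-62 + 2 \left(-19\right)\right) \left(-228\right) = \left(-62 - 38\right) \left(-228\right) = \left(-100\right) \left(-228\right) = 22800$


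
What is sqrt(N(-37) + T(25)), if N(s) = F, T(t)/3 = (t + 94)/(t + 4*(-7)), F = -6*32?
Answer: I*sqrt(311) ≈ 17.635*I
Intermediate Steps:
F = -192
T(t) = 3*(94 + t)/(-28 + t) (T(t) = 3*((t + 94)/(t + 4*(-7))) = 3*((94 + t)/(t - 28)) = 3*((94 + t)/(-28 + t)) = 3*(94 + t)/(-28 + t))
N(s) = -192
sqrt(N(-37) + T(25)) = sqrt(-192 + 3*(94 + 25)/(-28 + 25)) = sqrt(-192 + 3*119/(-3)) = sqrt(-192 + 3*(-1/3)*119) = sqrt(-192 - 119) = sqrt(-311) = I*sqrt(311)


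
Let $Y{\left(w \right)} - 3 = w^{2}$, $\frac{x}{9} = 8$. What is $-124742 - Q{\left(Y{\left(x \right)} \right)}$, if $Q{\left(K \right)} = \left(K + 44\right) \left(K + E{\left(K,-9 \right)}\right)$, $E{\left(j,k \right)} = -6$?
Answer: $-27226553$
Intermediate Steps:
$x = 72$ ($x = 9 \cdot 8 = 72$)
$Y{\left(w \right)} = 3 + w^{2}$
$Q{\left(K \right)} = \left(-6 + K\right) \left(44 + K\right)$ ($Q{\left(K \right)} = \left(K + 44\right) \left(K - 6\right) = \left(44 + K\right) \left(-6 + K\right) = \left(-6 + K\right) \left(44 + K\right)$)
$-124742 - Q{\left(Y{\left(x \right)} \right)} = -124742 - \left(-264 + \left(3 + 72^{2}\right)^{2} + 38 \left(3 + 72^{2}\right)\right) = -124742 - \left(-264 + \left(3 + 5184\right)^{2} + 38 \left(3 + 5184\right)\right) = -124742 - \left(-264 + 5187^{2} + 38 \cdot 5187\right) = -124742 - \left(-264 + 26904969 + 197106\right) = -124742 - 27101811 = -27226553$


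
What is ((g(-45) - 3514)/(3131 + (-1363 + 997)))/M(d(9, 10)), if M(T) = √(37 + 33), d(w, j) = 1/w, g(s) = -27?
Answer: -3541*√70/193550 ≈ -0.15307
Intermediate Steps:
M(T) = √70
((g(-45) - 3514)/(3131 + (-1363 + 997)))/M(d(9, 10)) = ((-27 - 3514)/(3131 + (-1363 + 997)))/(√70) = (-3541/(3131 - 366))*(√70/70) = (-3541/2765)*(√70/70) = (-3541*1/2765)*(√70/70) = -3541*√70/193550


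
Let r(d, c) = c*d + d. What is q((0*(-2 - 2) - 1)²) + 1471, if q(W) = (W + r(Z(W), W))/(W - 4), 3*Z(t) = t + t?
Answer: 13232/9 ≈ 1470.2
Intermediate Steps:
Z(t) = 2*t/3 (Z(t) = (t + t)/3 = (2*t)/3 = 2*t/3)
r(d, c) = d + c*d
q(W) = (W + 2*W*(1 + W)/3)/(-4 + W) (q(W) = (W + (2*W/3)*(1 + W))/(W - 4) = (W + 2*W*(1 + W)/3)/(-4 + W))
q((0*(-2 - 2) - 1)²) + 1471 = (0*(-2 - 2) - 1)²*(5 + 2*(0*(-2 - 2) - 1)²)/(3*(-4 + (0*(-2 - 2) - 1)²)) + 1471 = (0*(-4) - 1)²*(5 + 2*(0*(-4) - 1)²)/(3*(-4 + (0*(-4) - 1)²)) + 1471 = (0 - 1)²*(5 + 2*(0 - 1)²)/(3*(-4 + (0 - 1)²)) + 1471 = (⅓)*(-1)²*(5 + 2*(-1)²)/(-4 + (-1)²) + 1471 = (⅓)*1*(5 + 2*1)/(-4 + 1) + 1471 = (⅓)*1*(5 + 2)/(-3) + 1471 = (⅓)*1*(-⅓)*7 + 1471 = -7/9 + 1471 = 13232/9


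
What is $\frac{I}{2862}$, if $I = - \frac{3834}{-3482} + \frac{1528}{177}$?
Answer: $\frac{2999557}{881945334} \approx 0.0034011$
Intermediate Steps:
$I = \frac{2999557}{308157}$ ($I = \left(-3834\right) \left(- \frac{1}{3482}\right) + 1528 \cdot \frac{1}{177} = \frac{1917}{1741} + \frac{1528}{177} = \frac{2999557}{308157} \approx 9.7339$)
$\frac{I}{2862} = \frac{2999557}{308157 \cdot 2862} = \frac{2999557}{308157} \cdot \frac{1}{2862} = \frac{2999557}{881945334}$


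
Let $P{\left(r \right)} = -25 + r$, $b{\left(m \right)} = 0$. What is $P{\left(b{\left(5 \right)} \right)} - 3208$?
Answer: $-3233$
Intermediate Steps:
$P{\left(b{\left(5 \right)} \right)} - 3208 = \left(-25 + 0\right) - 3208 = -25 - 3208 = -3233$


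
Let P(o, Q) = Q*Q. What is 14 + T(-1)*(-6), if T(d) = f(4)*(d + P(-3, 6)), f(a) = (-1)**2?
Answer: -196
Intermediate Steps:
P(o, Q) = Q**2
f(a) = 1
T(d) = 36 + d (T(d) = 1*(d + 6**2) = 1*(d + 36) = 1*(36 + d) = 36 + d)
14 + T(-1)*(-6) = 14 + (36 - 1)*(-6) = 14 + 35*(-6) = 14 - 210 = -196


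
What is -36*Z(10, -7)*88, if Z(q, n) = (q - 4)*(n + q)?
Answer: -57024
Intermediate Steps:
Z(q, n) = (-4 + q)*(n + q)
-36*Z(10, -7)*88 = -36*(10² - 4*(-7) - 4*10 - 7*10)*88 = -36*(100 + 28 - 40 - 70)*88 = -36*18*88 = -648*88 = -57024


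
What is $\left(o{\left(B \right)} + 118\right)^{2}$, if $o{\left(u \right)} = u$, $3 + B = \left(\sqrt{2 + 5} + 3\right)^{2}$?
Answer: $17413 + 1572 \sqrt{7} \approx 21572.0$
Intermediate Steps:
$B = -3 + \left(3 + \sqrt{7}\right)^{2}$ ($B = -3 + \left(\sqrt{2 + 5} + 3\right)^{2} = -3 + \left(\sqrt{7} + 3\right)^{2} = -3 + \left(3 + \sqrt{7}\right)^{2} \approx 28.875$)
$\left(o{\left(B \right)} + 118\right)^{2} = \left(\left(13 + 6 \sqrt{7}\right) + 118\right)^{2} = \left(131 + 6 \sqrt{7}\right)^{2}$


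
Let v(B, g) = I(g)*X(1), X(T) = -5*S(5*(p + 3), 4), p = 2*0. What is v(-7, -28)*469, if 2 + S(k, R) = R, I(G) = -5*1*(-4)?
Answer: -93800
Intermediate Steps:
p = 0
I(G) = 20 (I(G) = -5*(-4) = 20)
S(k, R) = -2 + R
X(T) = -10 (X(T) = -5*(-2 + 4) = -5*2 = -10)
v(B, g) = -200 (v(B, g) = 20*(-10) = -200)
v(-7, -28)*469 = -200*469 = -93800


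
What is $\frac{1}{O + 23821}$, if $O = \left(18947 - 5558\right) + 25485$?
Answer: $\frac{1}{62695} \approx 1.595 \cdot 10^{-5}$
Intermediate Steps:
$O = 38874$ ($O = 13389 + 25485 = 38874$)
$\frac{1}{O + 23821} = \frac{1}{38874 + 23821} = \frac{1}{62695}$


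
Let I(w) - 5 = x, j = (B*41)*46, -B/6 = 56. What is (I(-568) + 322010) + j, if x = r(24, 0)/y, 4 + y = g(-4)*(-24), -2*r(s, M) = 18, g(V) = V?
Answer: -28674661/92 ≈ -3.1168e+5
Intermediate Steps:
B = -336 (B = -6*56 = -336)
r(s, M) = -9 (r(s, M) = -½*18 = -9)
y = 92 (y = -4 - 4*(-24) = -4 + 96 = 92)
j = -633696 (j = -336*41*46 = -13776*46 = -633696)
x = -9/92 ≈ -0.097826
I(w) = 451/92 (I(w) = 5 - 9/92 = 451/92)
(I(-568) + 322010) + j = (451/92 + 322010) - 633696 = 29625371/92 - 633696 = -28674661/92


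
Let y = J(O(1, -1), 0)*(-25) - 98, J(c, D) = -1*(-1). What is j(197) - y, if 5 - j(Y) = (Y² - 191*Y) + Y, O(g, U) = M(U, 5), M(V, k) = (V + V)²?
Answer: -1251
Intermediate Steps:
M(V, k) = 4*V² (M(V, k) = (2*V)² = 4*V²)
O(g, U) = 4*U²
J(c, D) = 1
y = -123 (y = 1*(-25) - 98 = -25 - 98 = -123)
j(Y) = 5 - Y² + 190*Y (j(Y) = 5 - ((Y² - 191*Y) + Y) = 5 - (Y² - 190*Y) = 5 + (-Y² + 190*Y) = 5 - Y² + 190*Y)
j(197) - y = (5 - 1*197² + 190*197) - 1*(-123) = (5 - 1*38809 + 37430) + 123 = (5 - 38809 + 37430) + 123 = -1374 + 123 = -1251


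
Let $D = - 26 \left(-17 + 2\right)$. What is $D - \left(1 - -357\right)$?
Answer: $32$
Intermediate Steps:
$D = 390$ ($D = \left(-26\right) \left(-15\right) = 390$)
$D - \left(1 - -357\right) = 390 - \left(1 - -357\right) = 390 - \left(1 + 357\right) = 390 - 358 = 32$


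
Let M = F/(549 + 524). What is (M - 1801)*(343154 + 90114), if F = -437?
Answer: -837468049880/1073 ≈ -7.8049e+8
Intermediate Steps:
M = -437/1073 (M = -437/(549 + 524) = -437/1073 ≈ -0.40727)
(M - 1801)*(343154 + 90114) = (-437/1073 - 1801)*(343154 + 90114) = -1932910/1073*433268 = -837468049880/1073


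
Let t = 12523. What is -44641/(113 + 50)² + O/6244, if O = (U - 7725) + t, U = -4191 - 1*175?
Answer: -66815149/41474209 ≈ -1.6110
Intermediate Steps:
U = -4366 (U = -4191 - 175 = -4366)
O = 432 (O = (-4366 - 7725) + 12523 = -12091 + 12523 = 432)
-44641/(113 + 50)² + O/6244 = -44641/(113 + 50)² + 432/6244 = -44641/(163²) + 432*(1/6244) = -44641/26569 + 108/1561 = -66815149/41474209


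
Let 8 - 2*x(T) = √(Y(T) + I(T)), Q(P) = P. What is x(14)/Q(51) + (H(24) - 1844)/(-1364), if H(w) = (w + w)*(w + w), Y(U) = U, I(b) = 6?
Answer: -4501/17391 - √5/51 ≈ -0.30266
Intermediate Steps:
x(T) = 4 - √(6 + T)/2 (x(T) = 4 - √(T + 6)/2 = 4 - √(6 + T)/2)
H(w) = 4*w² (H(w) = (2*w)*(2*w) = 4*w²)
x(14)/Q(51) + (H(24) - 1844)/(-1364) = (4 - √(6 + 14)/2)/51 + (4*24² - 1844)/(-1364) = (4 - √5)*(1/51) + (4*576 - 1844)*(-1/1364) = (4 - √5)*(1/51) + (2304 - 1844)*(-1/1364) = (4 - √5)*(1/51) + 460*(-1/1364) = (4/51 - √5/51) - 115/341 = -4501/17391 - √5/51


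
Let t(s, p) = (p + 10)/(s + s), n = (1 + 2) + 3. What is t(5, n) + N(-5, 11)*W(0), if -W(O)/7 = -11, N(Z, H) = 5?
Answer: 1933/5 ≈ 386.60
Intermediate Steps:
n = 6 (n = 3 + 3 = 6)
W(O) = 77 (W(O) = -7*(-11) = 77)
t(s, p) = (10 + p)/(2*s) (t(s, p) = (10 + p)/((2*s)) = (10 + p)*(1/(2*s)) = (10 + p)/(2*s))
t(5, n) + N(-5, 11)*W(0) = (1/2)*(10 + 6)/5 + 5*77 = (1/2)*(1/5)*16 + 385 = 8/5 + 385 = 1933/5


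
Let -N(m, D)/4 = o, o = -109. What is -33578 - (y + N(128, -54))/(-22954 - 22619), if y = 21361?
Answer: -1530228397/45573 ≈ -33578.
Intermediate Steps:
N(m, D) = 436 (N(m, D) = -4*(-109) = 436)
-33578 - (y + N(128, -54))/(-22954 - 22619) = -33578 - (21361 + 436)/(-22954 - 22619) = -33578 - 21797/(-45573) = -33578 - 21797*(-1)/45573 = -33578 - 1*(-21797/45573) = -33578 + 21797/45573 = -1530228397/45573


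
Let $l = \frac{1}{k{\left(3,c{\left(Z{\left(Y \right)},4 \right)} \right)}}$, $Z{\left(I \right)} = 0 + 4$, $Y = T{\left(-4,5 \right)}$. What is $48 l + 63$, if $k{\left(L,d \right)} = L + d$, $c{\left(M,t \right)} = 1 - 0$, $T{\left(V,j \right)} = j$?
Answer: $75$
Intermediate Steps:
$Y = 5$
$Z{\left(I \right)} = 4$
$c{\left(M,t \right)} = 1$ ($c{\left(M,t \right)} = 1 + 0 = 1$)
$l = \frac{1}{4}$ ($l = \frac{1}{3 + 1} = \frac{1}{4} \approx 0.25$)
$48 l + 63 = 48 \cdot \frac{1}{4} + 63 = 12 + 63 = 75$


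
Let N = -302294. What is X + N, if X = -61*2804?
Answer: -473338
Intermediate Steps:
X = -171044
X + N = -171044 - 302294 = -473338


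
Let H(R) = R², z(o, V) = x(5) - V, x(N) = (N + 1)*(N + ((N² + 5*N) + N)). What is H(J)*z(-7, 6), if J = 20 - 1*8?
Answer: 50976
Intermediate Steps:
J = 12 (J = 20 - 8 = 12)
x(N) = (1 + N)*(N² + 7*N) (x(N) = (1 + N)*(N + (N² + 6*N)) = (1 + N)*(N² + 7*N))
z(o, V) = 360 - V (z(o, V) = 5*(7 + 5² + 8*5) - V = 5*(7 + 25 + 40) - V = 5*72 - V = 360 - V)
H(J)*z(-7, 6) = 12²*(360 - 1*6) = 144*(360 - 6) = 144*354 = 50976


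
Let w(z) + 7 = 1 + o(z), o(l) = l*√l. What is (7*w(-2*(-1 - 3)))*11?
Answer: -462 + 1232*√2 ≈ 1280.3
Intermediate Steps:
o(l) = l^(3/2)
w(z) = -6 + z^(3/2) (w(z) = -7 + (1 + z^(3/2)) = -6 + z^(3/2))
(7*w(-2*(-1 - 3)))*11 = (7*(-6 + (-2*(-1 - 3))^(3/2)))*11 = (7*(-6 + (-2*(-4))^(3/2)))*11 = (7*(-6 + 8^(3/2)))*11 = (7*(-6 + 16*√2))*11 = (-42 + 112*√2)*11 = -462 + 1232*√2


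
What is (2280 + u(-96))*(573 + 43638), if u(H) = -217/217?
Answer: 100756869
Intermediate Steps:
u(H) = -1 (u(H) = -217*1/217 = -1)
(2280 + u(-96))*(573 + 43638) = (2280 - 1)*(573 + 43638) = 2279*44211 = 100756869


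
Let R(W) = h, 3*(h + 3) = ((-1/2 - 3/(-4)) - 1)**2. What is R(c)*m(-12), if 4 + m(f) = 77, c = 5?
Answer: -3285/16 ≈ -205.31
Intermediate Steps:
m(f) = 73 (m(f) = -4 + 77 = 73)
h = -45/16 (h = -3 + ((-1/2 - 3/(-4)) - 1)**2/3 = -3 + ((-1*1/2 - 3*(-1/4)) - 1)**2/3 = -3 + ((-1/2 + 3/4) - 1)**2/3 = -3 + (1/4 - 1)**2/3 = -3 + (-3/4)**2/3 = -3 + (1/3)*(9/16) = -3 + 3/16 = -45/16 ≈ -2.8125)
R(W) = -45/16
R(c)*m(-12) = -45/16*73 = -3285/16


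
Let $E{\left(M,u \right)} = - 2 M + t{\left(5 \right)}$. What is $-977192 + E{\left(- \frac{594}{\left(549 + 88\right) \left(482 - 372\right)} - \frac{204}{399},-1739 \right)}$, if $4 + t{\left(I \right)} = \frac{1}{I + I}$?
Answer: $- \frac{23653978793}{24206} \approx -9.772 \cdot 10^{5}$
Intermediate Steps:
$t{\left(I \right)} = -4 + \frac{1}{2 I}$ ($t{\left(I \right)} = -4 + \frac{1}{I + I} = -4 + \frac{1}{2 I}$)
$E{\left(M,u \right)} = - \frac{39}{10} - 2 M$ ($E{\left(M,u \right)} = - 2 M - \left(4 - \frac{1}{2 \cdot 5}\right) = - 2 M + \left(-4 + \frac{1}{2} \cdot \frac{1}{5}\right) = - 2 M + \left(-4 + \frac{1}{10}\right) = - 2 M - \frac{39}{10} = - \frac{39}{10} - 2 M$)
$-977192 + E{\left(- \frac{594}{\left(549 + 88\right) \left(482 - 372\right)} - \frac{204}{399},-1739 \right)} = -977192 - \left(\frac{39}{10} + 2 \left(- \frac{594}{\left(549 + 88\right) \left(482 - 372\right)} - \frac{204}{399}\right)\right) = -977192 - \left(\frac{39}{10} + 2 \left(- \frac{594}{637 \cdot 110} - \frac{68}{133}\right)\right) = -977192 - \left(\frac{39}{10} + 2 \left(- \frac{594}{70070} - \frac{68}{133}\right)\right) = -977192 - \left(\frac{39}{10} + 2 \left(\left(-594\right) \frac{1}{70070} - \frac{68}{133}\right)\right) = -977192 - \left(\frac{39}{10} + 2 \left(- \frac{27}{3185} - \frac{68}{133}\right)\right) = -977192 - \frac{69241}{24206} = - \frac{23653978793}{24206}$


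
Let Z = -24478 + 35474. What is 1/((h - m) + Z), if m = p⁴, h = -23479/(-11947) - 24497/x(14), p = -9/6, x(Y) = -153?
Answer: 1720368/19187288173 ≈ 8.9662e-5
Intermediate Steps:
p = -3/2 (p = -9*⅙ = -3/2 ≈ -1.5000)
h = 17426938/107523 (h = -23479/(-11947) - 24497/(-153) = -23479*(-1/11947) - 24497*(-1/153) = 23479/11947 + 1441/9 = 17426938/107523 ≈ 162.08)
Z = 10996
m = 81/16 (m = (-3/2)⁴ = 81/16 ≈ 5.0625)
1/((h - m) + Z) = 1/((17426938/107523 - 1*81/16) + 10996) = 1/((17426938/107523 - 81/16) + 10996) = 1/(270121645/1720368 + 10996) = 1/(19187288173/1720368) = 1720368/19187288173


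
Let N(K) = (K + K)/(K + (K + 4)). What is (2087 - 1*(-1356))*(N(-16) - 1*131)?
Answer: -3129687/7 ≈ -4.4710e+5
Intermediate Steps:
N(K) = 2*K/(4 + 2*K) (N(K) = (2*K)/(K + (4 + K)) = (2*K)/(4 + 2*K) = 2*K/(4 + 2*K))
(2087 - 1*(-1356))*(N(-16) - 1*131) = (2087 - 1*(-1356))*(-16/(2 - 16) - 1*131) = (2087 + 1356)*(-16/(-14) - 131) = 3443*(-16*(-1/14) - 131) = 3443*(8/7 - 131) = 3443*(-909/7) = -3129687/7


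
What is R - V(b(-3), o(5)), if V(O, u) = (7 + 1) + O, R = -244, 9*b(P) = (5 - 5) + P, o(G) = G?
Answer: -755/3 ≈ -251.67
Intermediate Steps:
b(P) = P/9 (b(P) = ((5 - 5) + P)/9 = (0 + P)/9 = P/9)
V(O, u) = 8 + O
R - V(b(-3), o(5)) = -244 - (8 + (⅑)*(-3)) = -244 - (8 - ⅓) = -244 - 1*23/3 = -244 - 23/3 = -755/3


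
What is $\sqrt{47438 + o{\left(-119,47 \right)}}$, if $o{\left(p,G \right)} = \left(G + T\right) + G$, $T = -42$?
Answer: $\sqrt{47490} \approx 217.92$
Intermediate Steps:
$o{\left(p,G \right)} = -42 + 2 G$ ($o{\left(p,G \right)} = \left(G - 42\right) + G = \left(-42 + G\right) + G = -42 + 2 G$)
$\sqrt{47438 + o{\left(-119,47 \right)}} = \sqrt{47438 + \left(-42 + 2 \cdot 47\right)} = \sqrt{47438 + \left(-42 + 94\right)} = \sqrt{47438 + 52} = \sqrt{47490}$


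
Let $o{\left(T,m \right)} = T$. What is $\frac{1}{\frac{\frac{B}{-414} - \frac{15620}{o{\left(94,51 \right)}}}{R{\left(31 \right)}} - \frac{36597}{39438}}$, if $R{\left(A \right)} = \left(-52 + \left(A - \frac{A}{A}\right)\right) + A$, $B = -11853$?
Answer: $- \frac{21316239}{345539654} \approx -0.06169$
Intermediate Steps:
$R{\left(A \right)} = -53 + 2 A$ ($R{\left(A \right)} = \left(-52 + \left(A - 1\right)\right) + A = \left(-52 + \left(-1 + A\right)\right) + A = \left(-53 + A\right) + A = -53 + 2 A$)
$\frac{1}{\frac{\frac{B}{-414} - \frac{15620}{o{\left(94,51 \right)}}}{R{\left(31 \right)}} - \frac{36597}{39438}} = \frac{1}{\frac{- \frac{11853}{-414} - \frac{15620}{94}}{-53 + 2 \cdot 31} - \frac{36597}{39438}} = \frac{1}{\frac{\left(-11853\right) \left(- \frac{1}{414}\right) - \frac{7810}{47}}{-53 + 62} - \frac{12199}{13146}} = \frac{1}{\frac{\frac{1317}{46} - \frac{7810}{47}}{9} - \frac{12199}{13146}} = \frac{1}{\left(- \frac{297361}{2162}\right) \frac{1}{9} - \frac{12199}{13146}} = \frac{1}{- \frac{297361}{19458} - \frac{12199}{13146}} = \frac{1}{- \frac{345539654}{21316239}} = - \frac{21316239}{345539654}$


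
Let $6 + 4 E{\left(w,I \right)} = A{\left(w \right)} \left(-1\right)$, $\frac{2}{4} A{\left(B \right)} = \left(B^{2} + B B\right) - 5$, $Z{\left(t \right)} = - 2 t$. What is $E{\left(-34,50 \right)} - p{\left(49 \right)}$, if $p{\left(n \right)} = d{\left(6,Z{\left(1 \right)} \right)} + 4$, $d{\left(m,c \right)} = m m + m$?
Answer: $-1201$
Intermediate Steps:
$A{\left(B \right)} = -10 + 4 B^{2}$ ($A{\left(B \right)} = 2 \left(\left(B^{2} + B B\right) - 5\right) = 2 \left(\left(B^{2} + B^{2}\right) - 5\right) = 2 \left(2 B^{2} - 5\right) = 2 \left(-5 + 2 B^{2}\right) = -10 + 4 B^{2}$)
$E{\left(w,I \right)} = 1 - w^{2}$ ($E{\left(w,I \right)} = - \frac{3}{2} + \frac{\left(-10 + 4 w^{2}\right) \left(-1\right)}{4} = - \frac{3}{2} + \frac{10 - 4 w^{2}}{4} = - \frac{3}{2} - \left(- \frac{5}{2} + w^{2}\right) = 1 - w^{2}$)
$d{\left(m,c \right)} = m + m^{2}$ ($d{\left(m,c \right)} = m^{2} + m = m + m^{2}$)
$p{\left(n \right)} = 46$ ($p{\left(n \right)} = 6 \left(1 + 6\right) + 4 = 6 \cdot 7 + 4 = 42 + 4 = 46$)
$E{\left(-34,50 \right)} - p{\left(49 \right)} = \left(1 - \left(-34\right)^{2}\right) - 46 = \left(1 - 1156\right) - 46 = -1155 - 46 = -1201$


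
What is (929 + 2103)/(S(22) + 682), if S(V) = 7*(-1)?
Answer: 3032/675 ≈ 4.4919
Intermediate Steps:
S(V) = -7
(929 + 2103)/(S(22) + 682) = (929 + 2103)/(-7 + 682) = 3032/675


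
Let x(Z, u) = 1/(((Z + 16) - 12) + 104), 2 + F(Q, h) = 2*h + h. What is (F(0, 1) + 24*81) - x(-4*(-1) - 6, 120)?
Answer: 206169/106 ≈ 1945.0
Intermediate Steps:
F(Q, h) = -2 + 3*h (F(Q, h) = -2 + (2*h + h) = -2 + 3*h)
x(Z, u) = 1/(108 + Z) (x(Z, u) = 1/(((16 + Z) - 12) + 104) = 1/((4 + Z) + 104) = 1/(108 + Z))
(F(0, 1) + 24*81) - x(-4*(-1) - 6, 120) = ((-2 + 3*1) + 24*81) - 1/(108 + (-4*(-1) - 6)) = ((-2 + 3) + 1944) - 1/(108 + (4 - 6)) = (1 + 1944) - 1/(108 - 2) = 1945 - 1/106 = 206169/106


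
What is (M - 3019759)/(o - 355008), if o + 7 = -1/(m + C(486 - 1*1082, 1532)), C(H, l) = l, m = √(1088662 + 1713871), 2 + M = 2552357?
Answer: 18896270387661653/14352592977643391 - 116851*√2802533/14352592977643391 ≈ 1.3166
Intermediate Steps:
M = 2552355 (M = -2 + 2552357 = 2552355)
m = √2802533 ≈ 1674.1
o = -7 - 1/(1532 + √2802533) (o = -7 - 1/(√2802533 + 1532) = -7 - 1/(1532 + √2802533) ≈ -7.0003)
(M - 3019759)/(o - 355008) = (2552355 - 3019759)/((-3187031/455509 - √2802533/455509) - 355008) = -467404/(-161712526103/455509 - √2802533/455509)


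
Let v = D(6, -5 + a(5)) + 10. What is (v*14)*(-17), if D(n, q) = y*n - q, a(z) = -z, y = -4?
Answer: 952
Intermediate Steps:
D(n, q) = -q - 4*n (D(n, q) = -4*n - q = -q - 4*n)
v = -4 (v = (-(-5 - 1*5) - 4*6) + 10 = (-(-5 - 5) - 24) + 10 = (-1*(-10) - 24) + 10 = (10 - 24) + 10 = -14 + 10 = -4)
(v*14)*(-17) = -4*14*(-17) = -56*(-17) = 952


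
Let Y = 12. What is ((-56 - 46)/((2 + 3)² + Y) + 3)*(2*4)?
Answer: 72/37 ≈ 1.9459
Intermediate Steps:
((-56 - 46)/((2 + 3)² + Y) + 3)*(2*4) = ((-56 - 46)/((2 + 3)² + 12) + 3)*(2*4) = (-102/(5² + 12) + 3)*8 = (-102/(25 + 12) + 3)*8 = (-102/37 + 3)*8 = (9/37)*8 = 72/37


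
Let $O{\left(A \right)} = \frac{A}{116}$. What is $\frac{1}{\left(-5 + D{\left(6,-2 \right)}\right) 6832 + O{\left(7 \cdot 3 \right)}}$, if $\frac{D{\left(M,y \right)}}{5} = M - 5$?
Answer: $\frac{116}{21} \approx 5.5238$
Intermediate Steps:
$D{\left(M,y \right)} = -25 + 5 M$ ($D{\left(M,y \right)} = 5 \left(M - 5\right) = 5 \left(-5 + M\right) = -25 + 5 M$)
$O{\left(A \right)} = \frac{A}{116}$ ($O{\left(A \right)} = A \frac{1}{116} = \frac{A}{116}$)
$\frac{1}{\left(-5 + D{\left(6,-2 \right)}\right) 6832 + O{\left(7 \cdot 3 \right)}} = \frac{1}{\left(-5 + \left(-25 + 5 \cdot 6\right)\right) 6832 + \frac{7 \cdot 3}{116}} = \frac{1}{\left(-5 + \left(-25 + 30\right)\right) 6832 + \frac{1}{116} \cdot 21} = \frac{1}{\left(-5 + 5\right) 6832 + \frac{21}{116}} = \frac{1}{0 \cdot 6832 + \frac{21}{116}} = \frac{1}{0 + \frac{21}{116}} = \frac{1}{\frac{21}{116}} = \frac{116}{21}$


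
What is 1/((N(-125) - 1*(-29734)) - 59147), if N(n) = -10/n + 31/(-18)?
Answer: -450/13236589 ≈ -3.3997e-5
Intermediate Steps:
N(n) = -31/18 - 10/n (N(n) = -10/n + 31*(-1/18) = -10/n - 31/18 = -31/18 - 10/n)
1/((N(-125) - 1*(-29734)) - 59147) = 1/(((-31/18 - 10/(-125)) - 1*(-29734)) - 59147) = 1/(((-31/18 - 10*(-1/125)) + 29734) - 59147) = 1/(((-31/18 + 2/25) + 29734) - 59147) = 1/((-739/450 + 29734) - 59147) = 1/(13379561/450 - 59147) = 1/(-13236589/450) = -450/13236589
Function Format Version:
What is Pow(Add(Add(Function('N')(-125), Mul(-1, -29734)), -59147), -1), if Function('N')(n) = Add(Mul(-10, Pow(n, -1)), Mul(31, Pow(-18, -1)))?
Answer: Rational(-450, 13236589) ≈ -3.3997e-5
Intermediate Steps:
Function('N')(n) = Add(Rational(-31, 18), Mul(-10, Pow(n, -1))) (Function('N')(n) = Add(Mul(-10, Pow(n, -1)), Mul(31, Rational(-1, 18))) = Add(Mul(-10, Pow(n, -1)), Rational(-31, 18)) = Add(Rational(-31, 18), Mul(-10, Pow(n, -1))))
Pow(Add(Add(Function('N')(-125), Mul(-1, -29734)), -59147), -1) = Pow(Add(Add(Add(Rational(-31, 18), Mul(-10, Pow(-125, -1))), Mul(-1, -29734)), -59147), -1) = Pow(Add(Add(Add(Rational(-31, 18), Mul(-10, Rational(-1, 125))), 29734), -59147), -1) = Pow(Add(Add(Add(Rational(-31, 18), Rational(2, 25)), 29734), -59147), -1) = Pow(Add(Add(Rational(-739, 450), 29734), -59147), -1) = Pow(Add(Rational(13379561, 450), -59147), -1) = Pow(Rational(-13236589, 450), -1) = Rational(-450, 13236589)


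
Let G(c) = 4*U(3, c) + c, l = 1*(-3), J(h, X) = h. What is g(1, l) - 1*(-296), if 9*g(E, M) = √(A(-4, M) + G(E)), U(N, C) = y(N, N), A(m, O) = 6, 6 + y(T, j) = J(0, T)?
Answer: 296 + I*√17/9 ≈ 296.0 + 0.45812*I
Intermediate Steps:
y(T, j) = -6 (y(T, j) = -6 + 0 = -6)
U(N, C) = -6
l = -3
G(c) = -24 + c (G(c) = 4*(-6) + c = -24 + c)
g(E, M) = √(-18 + E)/9 (g(E, M) = √(6 + (-24 + E))/9 = √(-18 + E)/9)
g(1, l) - 1*(-296) = √(-18 + 1)/9 - 1*(-296) = √(-17)/9 + 296 = (I*√17)/9 + 296 = I*√17/9 + 296 = 296 + I*√17/9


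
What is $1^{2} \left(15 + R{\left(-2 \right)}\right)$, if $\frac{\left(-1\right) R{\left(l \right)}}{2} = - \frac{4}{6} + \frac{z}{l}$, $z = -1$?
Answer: $\frac{46}{3} \approx 15.333$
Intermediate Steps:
$R{\left(l \right)} = \frac{4}{3} + \frac{2}{l}$ ($R{\left(l \right)} = - 2 \left(- \frac{4}{6} - \frac{1}{l}\right) = - 2 \left(\left(-4\right) \frac{1}{6} - \frac{1}{l}\right) = - 2 \left(- \frac{2}{3} - \frac{1}{l}\right) = \frac{4}{3} + \frac{2}{l}$)
$1^{2} \left(15 + R{\left(-2 \right)}\right) = 1^{2} \left(15 + \left(\frac{4}{3} + \frac{2}{-2}\right)\right) = 1 \left(15 + \left(\frac{4}{3} + 2 \left(- \frac{1}{2}\right)\right)\right) = 1 \left(15 + \left(\frac{4}{3} - 1\right)\right) = 1 \left(15 + \frac{1}{3}\right) = 1 \cdot \frac{46}{3} = \frac{46}{3}$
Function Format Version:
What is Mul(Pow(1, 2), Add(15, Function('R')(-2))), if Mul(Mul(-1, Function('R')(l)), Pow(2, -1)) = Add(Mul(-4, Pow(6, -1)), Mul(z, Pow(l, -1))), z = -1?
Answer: Rational(46, 3) ≈ 15.333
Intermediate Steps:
Function('R')(l) = Add(Rational(4, 3), Mul(2, Pow(l, -1))) (Function('R')(l) = Mul(-2, Add(Mul(-4, Pow(6, -1)), Mul(-1, Pow(l, -1)))) = Mul(-2, Add(Mul(-4, Rational(1, 6)), Mul(-1, Pow(l, -1)))) = Mul(-2, Add(Rational(-2, 3), Mul(-1, Pow(l, -1)))) = Add(Rational(4, 3), Mul(2, Pow(l, -1))))
Mul(Pow(1, 2), Add(15, Function('R')(-2))) = Mul(Pow(1, 2), Add(15, Add(Rational(4, 3), Mul(2, Pow(-2, -1))))) = Mul(1, Add(15, Add(Rational(4, 3), Mul(2, Rational(-1, 2))))) = Mul(1, Add(15, Add(Rational(4, 3), -1))) = Mul(1, Add(15, Rational(1, 3))) = Mul(1, Rational(46, 3)) = Rational(46, 3)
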